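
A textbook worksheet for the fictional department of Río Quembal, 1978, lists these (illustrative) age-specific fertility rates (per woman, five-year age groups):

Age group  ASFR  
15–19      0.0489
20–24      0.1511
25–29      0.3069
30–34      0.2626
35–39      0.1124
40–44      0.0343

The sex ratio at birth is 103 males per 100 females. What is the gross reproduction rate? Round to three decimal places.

2.257

Proportion female at birth = 100 / (100 + 103) = 0.49261.
Sum of ASFRs = 0.0489 + 0.1511 + 0.3069 + 0.2626 + 0.1124 + 0.0343 = 0.9162
TFR = 5 × 0.9162 = 4.581
GRR = 0.49261 × 4.581 = 2.25665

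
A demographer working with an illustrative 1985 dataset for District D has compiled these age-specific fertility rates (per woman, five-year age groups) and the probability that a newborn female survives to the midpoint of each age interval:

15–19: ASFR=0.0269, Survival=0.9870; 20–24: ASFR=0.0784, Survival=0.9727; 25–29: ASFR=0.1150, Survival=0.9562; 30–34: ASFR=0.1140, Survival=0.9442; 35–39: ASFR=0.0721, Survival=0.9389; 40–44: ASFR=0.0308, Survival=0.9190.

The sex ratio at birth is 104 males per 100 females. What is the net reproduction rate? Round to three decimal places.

Proportion female at birth = 100 / (100 + 104) = 0.49020.
Survival-weighted fertility by age (5·fₓ·Sₓ):
  15–19: 5 × 0.0269 × 0.9870 = 0.13275
  20–24: 5 × 0.0784 × 0.9727 = 0.38130
  25–29: 5 × 0.1150 × 0.9562 = 0.54982
  30–34: 5 × 0.1140 × 0.9442 = 0.53819
  35–39: 5 × 0.0721 × 0.9389 = 0.33847
  40–44: 5 × 0.0308 × 0.9190 = 0.14153
Sum = 2.08206
NRR = 0.49020 × 2.08206 = 1.02063
With NRR above 1 the population is above replacement fertility.

1.021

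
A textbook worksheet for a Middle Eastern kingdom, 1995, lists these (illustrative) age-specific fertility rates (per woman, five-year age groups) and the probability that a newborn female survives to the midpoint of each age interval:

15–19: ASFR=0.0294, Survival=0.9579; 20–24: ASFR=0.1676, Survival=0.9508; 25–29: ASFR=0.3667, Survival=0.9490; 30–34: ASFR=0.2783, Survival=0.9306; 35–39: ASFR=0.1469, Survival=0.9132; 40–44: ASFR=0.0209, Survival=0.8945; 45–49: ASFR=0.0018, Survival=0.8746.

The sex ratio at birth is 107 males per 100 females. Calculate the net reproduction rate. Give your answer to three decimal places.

Proportion female at birth = 100 / (100 + 107) = 0.48309.
Each age group contributes 5 × ASFR × survival:
  15–19: 5 × 0.0294 × 0.9579 = 0.14081
  20–24: 5 × 0.1676 × 0.9508 = 0.79677
  25–29: 5 × 0.3667 × 0.9490 = 1.73999
  30–34: 5 × 0.2783 × 0.9306 = 1.29493
  35–39: 5 × 0.1469 × 0.9132 = 0.67075
  40–44: 5 × 0.0209 × 0.8945 = 0.09348
  45–49: 5 × 0.0018 × 0.8746 = 0.00787
Sum = 4.74460
NRR = 0.48309 × 4.74460 = 2.29207
With NRR above 1 the population is above replacement fertility.

2.292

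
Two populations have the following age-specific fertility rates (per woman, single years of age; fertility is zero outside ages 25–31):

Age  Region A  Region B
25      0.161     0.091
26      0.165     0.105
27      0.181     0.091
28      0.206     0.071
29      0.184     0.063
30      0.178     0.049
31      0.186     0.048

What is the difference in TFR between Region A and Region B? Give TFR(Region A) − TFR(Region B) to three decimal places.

0.743

Region A:
  Sum of ASFRs = 0.161 + 0.165 + 0.181 + 0.206 + 0.184 + 0.178 + 0.186 = 1.261
  TFR = 1.261
Region B:
  Sum of ASFRs = 0.091 + 0.105 + 0.091 + 0.071 + 0.063 + 0.049 + 0.048 = 0.518
  TFR = 0.518
Difference = 1.261 − 0.518 = 0.743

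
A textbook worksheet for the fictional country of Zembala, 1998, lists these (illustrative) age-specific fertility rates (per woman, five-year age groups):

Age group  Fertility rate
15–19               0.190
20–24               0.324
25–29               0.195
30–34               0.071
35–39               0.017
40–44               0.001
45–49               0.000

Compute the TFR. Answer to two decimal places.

Sum of ASFRs = 0.190 + 0.324 + 0.195 + 0.071 + 0.017 + 0.001 + 0.000 = 0.798
TFR = 5 × 0.798 = 3.99

3.99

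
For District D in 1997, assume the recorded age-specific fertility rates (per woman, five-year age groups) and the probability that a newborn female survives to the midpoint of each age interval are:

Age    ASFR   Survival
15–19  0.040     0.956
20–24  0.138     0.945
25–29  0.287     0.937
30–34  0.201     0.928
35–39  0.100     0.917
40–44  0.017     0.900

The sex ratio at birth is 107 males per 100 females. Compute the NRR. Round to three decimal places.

1.766

Proportion female at birth = 100 / (100 + 107) = 0.48309.
Per-age-group product (5 × ASFR × survival probability):
  15–19: 5 × 0.040 × 0.956 = 0.19120
  20–24: 5 × 0.138 × 0.945 = 0.65205
  25–29: 5 × 0.287 × 0.937 = 1.34460
  30–34: 5 × 0.201 × 0.928 = 0.93264
  35–39: 5 × 0.100 × 0.917 = 0.45850
  40–44: 5 × 0.017 × 0.900 = 0.07650
Sum = 3.65549
NRR = 0.48309 × 3.65549 = 1.76593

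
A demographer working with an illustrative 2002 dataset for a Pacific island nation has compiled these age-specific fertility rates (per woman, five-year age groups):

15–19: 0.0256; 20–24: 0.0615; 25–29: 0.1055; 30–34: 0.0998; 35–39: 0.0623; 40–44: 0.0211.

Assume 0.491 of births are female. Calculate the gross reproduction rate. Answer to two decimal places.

Proportion female at birth = 0.491.
Sum of ASFRs = 0.0256 + 0.0615 + 0.1055 + 0.0998 + 0.0623 + 0.0211 = 0.3758
TFR = 5 × 0.3758 = 1.879
GRR = 0.491 × 1.879 = 0.92259

0.92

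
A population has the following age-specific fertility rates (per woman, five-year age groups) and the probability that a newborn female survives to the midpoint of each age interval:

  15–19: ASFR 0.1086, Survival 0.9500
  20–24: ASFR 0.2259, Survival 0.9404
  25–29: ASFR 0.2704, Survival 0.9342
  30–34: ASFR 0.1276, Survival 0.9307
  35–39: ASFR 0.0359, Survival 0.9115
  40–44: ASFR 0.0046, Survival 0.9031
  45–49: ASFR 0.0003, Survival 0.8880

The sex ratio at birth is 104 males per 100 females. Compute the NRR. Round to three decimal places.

1.775

Proportion female at birth = 100 / (100 + 104) = 0.49020.
Per-age-group product (5 × ASFR × survival probability):
  15–19: 5 × 0.1086 × 0.9500 = 0.51585
  20–24: 5 × 0.2259 × 0.9404 = 1.06218
  25–29: 5 × 0.2704 × 0.9342 = 1.26304
  30–34: 5 × 0.1276 × 0.9307 = 0.59379
  35–39: 5 × 0.0359 × 0.9115 = 0.16361
  40–44: 5 × 0.0046 × 0.9031 = 0.02077
  45–49: 5 × 0.0003 × 0.8880 = 0.00133
Sum = 3.62057
NRR = 0.49020 × 3.62057 = 1.77480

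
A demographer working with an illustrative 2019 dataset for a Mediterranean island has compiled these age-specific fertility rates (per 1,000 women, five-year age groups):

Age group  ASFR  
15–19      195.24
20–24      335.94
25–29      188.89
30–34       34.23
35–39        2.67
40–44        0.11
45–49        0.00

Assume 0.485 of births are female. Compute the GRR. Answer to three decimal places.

1.836

Proportion female at birth = 0.485.
Sum of ASFRs = 195.24 + 335.94 + 188.89 + 34.23 + 2.67 + 0.11 + 0.00 = 757.08
TFR = 5 × 757.08 / 1000 = 3.7854
GRR = 0.485 × 3.7854 = 1.83592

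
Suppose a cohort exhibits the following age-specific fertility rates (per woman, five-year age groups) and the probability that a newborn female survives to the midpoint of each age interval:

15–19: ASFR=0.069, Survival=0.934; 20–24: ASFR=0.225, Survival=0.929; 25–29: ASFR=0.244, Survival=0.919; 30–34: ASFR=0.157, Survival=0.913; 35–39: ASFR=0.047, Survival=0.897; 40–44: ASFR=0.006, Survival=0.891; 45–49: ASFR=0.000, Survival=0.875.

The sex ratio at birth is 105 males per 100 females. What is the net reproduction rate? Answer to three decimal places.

Proportion female at birth = 100 / (100 + 105) = 0.48780.
Weighting each age-specific rate by interval width and survival:
  15–19: 5 × 0.069 × 0.934 = 0.32223
  20–24: 5 × 0.225 × 0.929 = 1.04513
  25–29: 5 × 0.244 × 0.919 = 1.12118
  30–34: 5 × 0.157 × 0.913 = 0.71671
  35–39: 5 × 0.047 × 0.897 = 0.21080
  40–44: 5 × 0.006 × 0.891 = 0.02673
  45–49: 5 × 0.000 × 0.875 = 0.00000
Sum = 3.44278
NRR = 0.48780 × 3.44278 = 1.67939

1.679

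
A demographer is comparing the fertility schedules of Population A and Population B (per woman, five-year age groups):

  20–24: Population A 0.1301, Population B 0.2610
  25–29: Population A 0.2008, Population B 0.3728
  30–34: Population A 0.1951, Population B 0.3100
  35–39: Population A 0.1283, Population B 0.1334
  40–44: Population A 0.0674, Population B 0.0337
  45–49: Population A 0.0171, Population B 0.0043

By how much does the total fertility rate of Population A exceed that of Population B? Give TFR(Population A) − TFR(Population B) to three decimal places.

-1.882

Population A:
  Sum of ASFRs = 0.1301 + 0.2008 + 0.1951 + 0.1283 + 0.0674 + 0.0171 = 0.7388
  TFR = 5 × 0.7388 = 3.694
Population B:
  Sum of ASFRs = 0.2610 + 0.3728 + 0.3100 + 0.1334 + 0.0337 + 0.0043 = 1.1152
  TFR = 5 × 1.1152 = 5.576
Difference = 3.694 − 5.576 = -1.882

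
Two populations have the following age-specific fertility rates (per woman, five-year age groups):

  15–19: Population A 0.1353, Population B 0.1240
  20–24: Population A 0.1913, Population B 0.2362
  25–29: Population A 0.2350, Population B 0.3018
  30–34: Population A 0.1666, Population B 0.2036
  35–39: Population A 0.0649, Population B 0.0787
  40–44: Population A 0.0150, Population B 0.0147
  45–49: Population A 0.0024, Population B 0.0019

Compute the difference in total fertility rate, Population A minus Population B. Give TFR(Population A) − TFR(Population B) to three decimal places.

Population A:
  Sum of ASFRs = 0.1353 + 0.1913 + 0.2350 + 0.1666 + 0.0649 + 0.0150 + 0.0024 = 0.8105
  TFR = 5 × 0.8105 = 4.0525
Population B:
  Sum of ASFRs = 0.1240 + 0.2362 + 0.3018 + 0.2036 + 0.0787 + 0.0147 + 0.0019 = 0.9609
  TFR = 5 × 0.9609 = 4.8045
Difference = 4.0525 − 4.8045 = -0.752

-0.752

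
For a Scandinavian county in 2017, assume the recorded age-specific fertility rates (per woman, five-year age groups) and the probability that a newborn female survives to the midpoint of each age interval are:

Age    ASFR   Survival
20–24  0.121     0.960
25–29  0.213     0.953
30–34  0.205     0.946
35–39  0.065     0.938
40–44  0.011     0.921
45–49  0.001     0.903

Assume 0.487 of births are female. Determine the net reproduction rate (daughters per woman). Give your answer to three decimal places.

1.425

Proportion female at birth = 0.487.
Per-age-group product (5 × ASFR × survival probability):
  20–24: 5 × 0.121 × 0.960 = 0.58080
  25–29: 5 × 0.213 × 0.953 = 1.01495
  30–34: 5 × 0.205 × 0.946 = 0.96965
  35–39: 5 × 0.065 × 0.938 = 0.30485
  40–44: 5 × 0.011 × 0.921 = 0.05066
  45–49: 5 × 0.001 × 0.903 = 0.00452
Sum = 2.92543
NRR = 0.487 × 2.92543 = 1.42468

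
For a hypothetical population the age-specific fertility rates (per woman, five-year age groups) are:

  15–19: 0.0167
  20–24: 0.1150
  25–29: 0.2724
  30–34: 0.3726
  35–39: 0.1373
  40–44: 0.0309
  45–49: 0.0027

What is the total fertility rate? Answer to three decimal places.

Sum of ASFRs = 0.0167 + 0.1150 + 0.2724 + 0.3726 + 0.1373 + 0.0309 + 0.0027 = 0.9476
TFR = 5 × 0.9476 = 4.738

4.738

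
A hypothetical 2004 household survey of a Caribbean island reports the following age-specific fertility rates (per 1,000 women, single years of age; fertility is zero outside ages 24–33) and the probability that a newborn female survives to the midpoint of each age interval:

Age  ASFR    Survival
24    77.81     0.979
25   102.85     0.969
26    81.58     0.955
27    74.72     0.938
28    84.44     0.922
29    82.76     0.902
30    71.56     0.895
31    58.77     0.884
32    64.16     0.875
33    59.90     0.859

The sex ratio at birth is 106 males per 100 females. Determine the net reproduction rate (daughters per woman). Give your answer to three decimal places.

Proportion female at birth = 100 / (100 + 106) = 0.48544.
Each age group contributes 1 × ASFR × survival:
  24: 1 × 77.81/1000 × 0.979 = 0.07618
  25: 1 × 102.85/1000 × 0.969 = 0.09966
  26: 1 × 81.58/1000 × 0.955 = 0.07791
  27: 1 × 74.72/1000 × 0.938 = 0.07009
  28: 1 × 84.44/1000 × 0.922 = 0.07785
  29: 1 × 82.76/1000 × 0.902 = 0.07465
  30: 1 × 71.56/1000 × 0.895 = 0.06405
  31: 1 × 58.77/1000 × 0.884 = 0.05195
  32: 1 × 64.16/1000 × 0.875 = 0.05614
  33: 1 × 59.90/1000 × 0.859 = 0.05145
Sum = 0.69993
NRR = 0.48544 × 0.69993 = 0.33977
With NRR below 1 the population is below replacement fertility.

0.340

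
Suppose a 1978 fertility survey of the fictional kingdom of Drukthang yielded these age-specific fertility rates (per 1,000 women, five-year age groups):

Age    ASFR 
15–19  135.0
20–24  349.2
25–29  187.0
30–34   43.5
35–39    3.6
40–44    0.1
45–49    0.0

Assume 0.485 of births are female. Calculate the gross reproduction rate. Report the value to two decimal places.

Proportion female at birth = 0.485.
Sum of ASFRs = 135.0 + 349.2 + 187.0 + 43.5 + 3.6 + 0.1 + 0.0 = 718.4
TFR = 5 × 718.4 / 1000 = 3.592
GRR = 0.485 × 3.592 = 1.74212

1.74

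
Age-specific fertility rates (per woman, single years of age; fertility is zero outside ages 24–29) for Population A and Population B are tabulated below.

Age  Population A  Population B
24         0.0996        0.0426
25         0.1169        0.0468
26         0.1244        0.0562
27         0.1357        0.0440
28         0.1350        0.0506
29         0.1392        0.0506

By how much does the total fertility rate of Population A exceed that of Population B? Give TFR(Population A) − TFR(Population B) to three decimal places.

0.460

Population A:
  Sum of ASFRs = 0.0996 + 0.1169 + 0.1244 + 0.1357 + 0.1350 + 0.1392 = 0.7508
  TFR = 0.7508
Population B:
  Sum of ASFRs = 0.0426 + 0.0468 + 0.0562 + 0.0440 + 0.0506 + 0.0506 = 0.2908
  TFR = 0.2908
Difference = 0.7508 − 0.2908 = 0.46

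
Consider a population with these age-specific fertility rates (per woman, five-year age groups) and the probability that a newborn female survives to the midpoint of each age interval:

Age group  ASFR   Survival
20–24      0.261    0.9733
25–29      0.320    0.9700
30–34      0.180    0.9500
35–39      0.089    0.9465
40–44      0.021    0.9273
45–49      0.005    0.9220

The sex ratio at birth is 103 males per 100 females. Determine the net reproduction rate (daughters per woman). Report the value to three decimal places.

Proportion female at birth = 100 / (100 + 103) = 0.49261.
Survival-weighted fertility by age (5·fₓ·Sₓ):
  20–24: 5 × 0.261 × 0.9733 = 1.27016
  25–29: 5 × 0.320 × 0.9700 = 1.55200
  30–34: 5 × 0.180 × 0.9500 = 0.85500
  35–39: 5 × 0.089 × 0.9465 = 0.42119
  40–44: 5 × 0.021 × 0.9273 = 0.09737
  45–49: 5 × 0.005 × 0.9220 = 0.02305
Sum = 4.21877
NRR = 0.49261 × 4.21877 = 2.07821
An NRR exceeding 1 indicates intrinsic growth under these rates.

2.078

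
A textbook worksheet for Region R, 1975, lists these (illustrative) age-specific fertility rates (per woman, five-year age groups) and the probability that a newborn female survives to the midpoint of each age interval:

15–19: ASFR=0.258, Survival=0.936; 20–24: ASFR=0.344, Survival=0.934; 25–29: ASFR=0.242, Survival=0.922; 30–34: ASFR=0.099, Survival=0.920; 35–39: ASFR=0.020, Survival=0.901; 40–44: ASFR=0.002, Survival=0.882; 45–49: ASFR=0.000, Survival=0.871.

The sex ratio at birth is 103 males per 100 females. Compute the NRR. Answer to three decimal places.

2.209

Proportion female at birth = 100 / (100 + 103) = 0.49261.
Survival-weighted fertility by age (5·fₓ·Sₓ):
  15–19: 5 × 0.258 × 0.936 = 1.20744
  20–24: 5 × 0.344 × 0.934 = 1.60648
  25–29: 5 × 0.242 × 0.922 = 1.11562
  30–34: 5 × 0.099 × 0.920 = 0.45540
  35–39: 5 × 0.020 × 0.901 = 0.09010
  40–44: 5 × 0.002 × 0.882 = 0.00882
  45–49: 5 × 0.000 × 0.871 = 0.00000
Sum = 4.48386
NRR = 0.49261 × 4.48386 = 2.20879
An NRR exceeding 1 indicates intrinsic growth under these rates.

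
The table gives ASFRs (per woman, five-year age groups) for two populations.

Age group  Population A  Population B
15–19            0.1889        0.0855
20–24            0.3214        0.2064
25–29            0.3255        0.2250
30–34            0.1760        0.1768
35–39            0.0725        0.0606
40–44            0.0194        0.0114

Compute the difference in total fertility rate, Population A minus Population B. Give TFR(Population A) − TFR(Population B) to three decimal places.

Population A:
  Sum of ASFRs = 0.1889 + 0.3214 + 0.3255 + 0.1760 + 0.0725 + 0.0194 = 1.1037
  TFR = 5 × 1.1037 = 5.5185
Population B:
  Sum of ASFRs = 0.0855 + 0.2064 + 0.2250 + 0.1768 + 0.0606 + 0.0114 = 0.7657
  TFR = 5 × 0.7657 = 3.8285
Difference = 5.5185 − 3.8285 = 1.69

1.690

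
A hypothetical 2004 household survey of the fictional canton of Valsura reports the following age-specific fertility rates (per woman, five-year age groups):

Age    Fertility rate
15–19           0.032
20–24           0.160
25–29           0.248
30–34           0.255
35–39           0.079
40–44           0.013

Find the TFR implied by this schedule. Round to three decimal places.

Sum of ASFRs = 0.032 + 0.160 + 0.248 + 0.255 + 0.079 + 0.013 = 0.787
TFR = 5 × 0.787 = 3.935

3.935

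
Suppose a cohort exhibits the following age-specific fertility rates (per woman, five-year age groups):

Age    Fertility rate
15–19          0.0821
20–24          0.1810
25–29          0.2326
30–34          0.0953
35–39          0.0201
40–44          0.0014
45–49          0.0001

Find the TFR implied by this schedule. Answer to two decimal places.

3.06

Sum of ASFRs = 0.0821 + 0.1810 + 0.2326 + 0.0953 + 0.0201 + 0.0014 + 0.0001 = 0.6126
TFR = 5 × 0.6126 = 3.063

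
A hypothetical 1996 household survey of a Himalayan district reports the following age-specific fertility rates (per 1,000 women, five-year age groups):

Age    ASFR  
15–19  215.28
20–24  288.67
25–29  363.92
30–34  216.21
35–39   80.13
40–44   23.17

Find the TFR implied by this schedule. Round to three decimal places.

Sum of ASFRs = 215.28 + 288.67 + 363.92 + 216.21 + 80.13 + 23.17 = 1187.38
TFR = 5 × 1187.38 / 1000 = 5.9369

5.937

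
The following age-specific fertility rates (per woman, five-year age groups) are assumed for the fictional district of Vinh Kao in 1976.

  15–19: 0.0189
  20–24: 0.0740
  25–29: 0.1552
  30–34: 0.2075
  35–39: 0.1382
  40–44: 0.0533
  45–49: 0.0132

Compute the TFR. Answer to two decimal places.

Sum of ASFRs = 0.0189 + 0.0740 + 0.1552 + 0.2075 + 0.1382 + 0.0533 + 0.0132 = 0.6603
TFR = 5 × 0.6603 = 3.3015

3.30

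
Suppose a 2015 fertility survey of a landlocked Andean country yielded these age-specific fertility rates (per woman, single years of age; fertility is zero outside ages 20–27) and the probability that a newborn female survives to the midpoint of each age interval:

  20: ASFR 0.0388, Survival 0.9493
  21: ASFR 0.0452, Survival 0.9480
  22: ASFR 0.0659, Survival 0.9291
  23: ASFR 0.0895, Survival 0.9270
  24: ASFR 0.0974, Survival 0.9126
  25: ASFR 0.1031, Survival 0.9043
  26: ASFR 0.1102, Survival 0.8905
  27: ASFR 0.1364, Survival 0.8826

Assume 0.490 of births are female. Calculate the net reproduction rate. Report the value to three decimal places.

Proportion female at birth = 0.490.
Each age group contributes 1 × ASFR × survival:
  20: 1 × 0.0388 × 0.9493 = 0.03683
  21: 1 × 0.0452 × 0.9480 = 0.04285
  22: 1 × 0.0659 × 0.9291 = 0.06123
  23: 1 × 0.0895 × 0.9270 = 0.08297
  24: 1 × 0.0974 × 0.9126 = 0.08889
  25: 1 × 0.1031 × 0.9043 = 0.09323
  26: 1 × 0.1102 × 0.8905 = 0.09813
  27: 1 × 0.1364 × 0.8826 = 0.12039
Sum = 0.62452
NRR = 0.490 × 0.62452 = 0.30601

0.306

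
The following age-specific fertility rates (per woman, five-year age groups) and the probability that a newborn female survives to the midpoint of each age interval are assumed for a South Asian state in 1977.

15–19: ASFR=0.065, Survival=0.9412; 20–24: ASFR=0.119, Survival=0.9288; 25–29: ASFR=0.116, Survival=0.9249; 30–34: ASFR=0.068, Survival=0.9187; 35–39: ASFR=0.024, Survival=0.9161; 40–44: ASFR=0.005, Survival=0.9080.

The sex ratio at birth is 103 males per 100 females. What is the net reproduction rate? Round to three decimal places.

Proportion female at birth = 100 / (100 + 103) = 0.49261.
Weighting each age-specific rate by interval width and survival:
  15–19: 5 × 0.065 × 0.9412 = 0.30589
  20–24: 5 × 0.119 × 0.9288 = 0.55264
  25–29: 5 × 0.116 × 0.9249 = 0.53644
  30–34: 5 × 0.068 × 0.9187 = 0.31236
  35–39: 5 × 0.024 × 0.9161 = 0.10993
  40–44: 5 × 0.005 × 0.9080 = 0.02270
Sum = 1.83996
NRR = 0.49261 × 1.83996 = 0.90638
With NRR below 1 the population is below replacement fertility.

0.906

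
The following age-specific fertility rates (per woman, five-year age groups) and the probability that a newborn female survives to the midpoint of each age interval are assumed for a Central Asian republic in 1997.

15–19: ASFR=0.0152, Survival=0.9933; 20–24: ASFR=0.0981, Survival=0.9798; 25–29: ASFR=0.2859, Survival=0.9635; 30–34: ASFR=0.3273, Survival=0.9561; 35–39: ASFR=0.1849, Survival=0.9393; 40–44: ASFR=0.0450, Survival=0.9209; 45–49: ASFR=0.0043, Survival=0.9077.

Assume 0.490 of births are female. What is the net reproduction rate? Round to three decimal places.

2.251

Proportion female at birth = 0.490.
Each age group contributes 5 × ASFR × survival:
  15–19: 5 × 0.0152 × 0.9933 = 0.07549
  20–24: 5 × 0.0981 × 0.9798 = 0.48059
  25–29: 5 × 0.2859 × 0.9635 = 1.37732
  30–34: 5 × 0.3273 × 0.9561 = 1.56466
  35–39: 5 × 0.1849 × 0.9393 = 0.86838
  40–44: 5 × 0.0450 × 0.9209 = 0.20720
  45–49: 5 × 0.0043 × 0.9077 = 0.01952
Sum = 4.59316
NRR = 0.490 × 4.59316 = 2.25065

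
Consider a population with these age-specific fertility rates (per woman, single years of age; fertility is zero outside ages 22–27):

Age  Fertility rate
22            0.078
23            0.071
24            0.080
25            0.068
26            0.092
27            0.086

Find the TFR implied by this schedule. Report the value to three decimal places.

0.475

Sum of ASFRs = 0.078 + 0.071 + 0.080 + 0.068 + 0.092 + 0.086 = 0.475
TFR = 0.475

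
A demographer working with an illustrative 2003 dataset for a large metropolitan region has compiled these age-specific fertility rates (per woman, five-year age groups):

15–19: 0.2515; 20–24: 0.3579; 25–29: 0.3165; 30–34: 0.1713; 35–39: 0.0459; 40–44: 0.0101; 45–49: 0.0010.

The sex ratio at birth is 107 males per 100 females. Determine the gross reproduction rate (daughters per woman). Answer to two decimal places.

2.79

Proportion female at birth = 100 / (100 + 107) = 0.48309.
Sum of ASFRs = 0.2515 + 0.3579 + 0.3165 + 0.1713 + 0.0459 + 0.0101 + 0.0010 = 1.1542
TFR = 5 × 1.1542 = 5.771
GRR = 0.48309 × 5.771 = 2.78791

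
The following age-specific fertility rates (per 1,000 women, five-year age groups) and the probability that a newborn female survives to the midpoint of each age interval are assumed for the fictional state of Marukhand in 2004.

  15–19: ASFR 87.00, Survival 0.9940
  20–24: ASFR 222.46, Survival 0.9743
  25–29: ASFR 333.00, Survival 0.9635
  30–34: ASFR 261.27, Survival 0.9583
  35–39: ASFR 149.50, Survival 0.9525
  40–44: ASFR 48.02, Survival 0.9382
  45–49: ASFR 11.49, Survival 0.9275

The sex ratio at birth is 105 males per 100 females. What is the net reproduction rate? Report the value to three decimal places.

Proportion female at birth = 100 / (100 + 105) = 0.48780.
Weighting each age-specific rate by interval width and survival:
  15–19: 5 × 87.00/1000 × 0.9940 = 0.43239
  20–24: 5 × 222.46/1000 × 0.9743 = 1.08371
  25–29: 5 × 333.00/1000 × 0.9635 = 1.60423
  30–34: 5 × 261.27/1000 × 0.9583 = 1.25188
  35–39: 5 × 149.50/1000 × 0.9525 = 0.71199
  40–44: 5 × 48.02/1000 × 0.9382 = 0.22526
  45–49: 5 × 11.49/1000 × 0.9275 = 0.05328
Sum = 5.36274
NRR = 0.48780 × 5.36274 = 2.61594

2.616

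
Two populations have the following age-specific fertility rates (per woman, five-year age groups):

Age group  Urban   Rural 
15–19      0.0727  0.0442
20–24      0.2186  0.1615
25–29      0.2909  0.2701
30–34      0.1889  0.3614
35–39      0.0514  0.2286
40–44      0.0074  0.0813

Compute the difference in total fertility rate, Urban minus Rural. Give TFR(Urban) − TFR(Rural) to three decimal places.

Urban:
  Sum of ASFRs = 0.0727 + 0.2186 + 0.2909 + 0.1889 + 0.0514 + 0.0074 = 0.8299
  TFR = 5 × 0.8299 = 4.1495
Rural:
  Sum of ASFRs = 0.0442 + 0.1615 + 0.2701 + 0.3614 + 0.2286 + 0.0813 = 1.1471
  TFR = 5 × 1.1471 = 5.7355
Difference = 4.1495 − 5.7355 = -1.586

-1.586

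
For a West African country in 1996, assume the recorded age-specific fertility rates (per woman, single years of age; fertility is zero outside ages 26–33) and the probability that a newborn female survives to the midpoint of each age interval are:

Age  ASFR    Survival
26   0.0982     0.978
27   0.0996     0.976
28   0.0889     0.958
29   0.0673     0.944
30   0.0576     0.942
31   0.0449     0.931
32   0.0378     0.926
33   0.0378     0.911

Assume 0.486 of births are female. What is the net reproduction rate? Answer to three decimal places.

0.247

Proportion female at birth = 0.486.
Per-age-group product (1 × ASFR × survival probability):
  26: 1 × 0.0982 × 0.978 = 0.09604
  27: 1 × 0.0996 × 0.976 = 0.09721
  28: 1 × 0.0889 × 0.958 = 0.08517
  29: 1 × 0.0673 × 0.944 = 0.06353
  30: 1 × 0.0576 × 0.942 = 0.05426
  31: 1 × 0.0449 × 0.931 = 0.04180
  32: 1 × 0.0378 × 0.926 = 0.03500
  33: 1 × 0.0378 × 0.911 = 0.03444
Sum = 0.50745
NRR = 0.486 × 0.50745 = 0.24662
An NRR under 1 implies long-run decline under these rates.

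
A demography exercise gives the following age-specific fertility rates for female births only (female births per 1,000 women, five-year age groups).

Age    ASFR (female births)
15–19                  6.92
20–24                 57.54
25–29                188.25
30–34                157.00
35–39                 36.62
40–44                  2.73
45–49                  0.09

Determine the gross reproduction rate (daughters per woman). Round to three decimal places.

2.246

Sum of female ASFRs = 6.92 + 57.54 + 188.25 + 157.00 + 36.62 + 2.73 + 0.09 = 449.15
GRR = 5 × 449.15 / 1000 = 2.24575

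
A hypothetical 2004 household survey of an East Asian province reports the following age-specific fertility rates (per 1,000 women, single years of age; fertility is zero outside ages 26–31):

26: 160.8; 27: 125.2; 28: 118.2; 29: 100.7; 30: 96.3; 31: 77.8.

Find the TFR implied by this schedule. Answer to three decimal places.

0.679

Sum of ASFRs = 160.8 + 125.2 + 118.2 + 100.7 + 96.3 + 77.8 = 679.0
TFR = 679.0 / 1000 = 0.679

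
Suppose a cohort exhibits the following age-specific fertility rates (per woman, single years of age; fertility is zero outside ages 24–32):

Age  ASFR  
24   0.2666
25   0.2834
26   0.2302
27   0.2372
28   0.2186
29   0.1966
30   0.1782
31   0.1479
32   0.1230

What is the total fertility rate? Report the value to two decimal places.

Sum of ASFRs = 0.2666 + 0.2834 + 0.2302 + 0.2372 + 0.2186 + 0.1966 + 0.1782 + 0.1479 + 0.1230 = 1.8817
TFR = 1.8817

1.88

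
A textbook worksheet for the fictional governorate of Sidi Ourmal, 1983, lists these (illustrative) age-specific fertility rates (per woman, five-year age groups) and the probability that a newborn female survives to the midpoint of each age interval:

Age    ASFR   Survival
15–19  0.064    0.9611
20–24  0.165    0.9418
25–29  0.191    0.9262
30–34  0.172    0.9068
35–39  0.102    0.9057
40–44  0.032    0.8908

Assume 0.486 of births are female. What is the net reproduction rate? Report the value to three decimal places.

Proportion female at birth = 0.486.
Each age group contributes 5 × ASFR × survival:
  15–19: 5 × 0.064 × 0.9611 = 0.30755
  20–24: 5 × 0.165 × 0.9418 = 0.77699
  25–29: 5 × 0.191 × 0.9262 = 0.88452
  30–34: 5 × 0.172 × 0.9068 = 0.77985
  35–39: 5 × 0.102 × 0.9057 = 0.46191
  40–44: 5 × 0.032 × 0.8908 = 0.14253
Sum = 3.35335
NRR = 0.486 × 3.35335 = 1.62973
With NRR above 1 the population is above replacement fertility.

1.630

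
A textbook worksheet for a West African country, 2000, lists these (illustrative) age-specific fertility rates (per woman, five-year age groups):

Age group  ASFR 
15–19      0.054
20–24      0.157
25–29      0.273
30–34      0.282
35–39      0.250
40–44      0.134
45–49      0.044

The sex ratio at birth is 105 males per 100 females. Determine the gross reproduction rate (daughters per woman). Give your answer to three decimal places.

2.912

Proportion female at birth = 100 / (100 + 105) = 0.48780.
Sum of ASFRs = 0.054 + 0.157 + 0.273 + 0.282 + 0.250 + 0.134 + 0.044 = 1.194
TFR = 5 × 1.194 = 5.97
GRR = 0.48780 × 5.97 = 2.91217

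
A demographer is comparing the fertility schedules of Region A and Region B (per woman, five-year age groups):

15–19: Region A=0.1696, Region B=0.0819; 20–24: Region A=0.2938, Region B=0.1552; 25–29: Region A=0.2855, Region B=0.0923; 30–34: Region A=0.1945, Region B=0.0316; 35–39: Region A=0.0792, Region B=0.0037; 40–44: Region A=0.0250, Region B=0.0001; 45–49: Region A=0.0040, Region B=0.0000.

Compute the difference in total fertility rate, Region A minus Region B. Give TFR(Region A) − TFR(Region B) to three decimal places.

Region A:
  Sum of ASFRs = 0.1696 + 0.2938 + 0.2855 + 0.1945 + 0.0792 + 0.0250 + 0.0040 = 1.0516
  TFR = 5 × 1.0516 = 5.258
Region B:
  Sum of ASFRs = 0.0819 + 0.1552 + 0.0923 + 0.0316 + 0.0037 + 0.0001 + 0.0000 = 0.3648
  TFR = 5 × 0.3648 = 1.824
Difference = 5.258 − 1.824 = 3.434

3.434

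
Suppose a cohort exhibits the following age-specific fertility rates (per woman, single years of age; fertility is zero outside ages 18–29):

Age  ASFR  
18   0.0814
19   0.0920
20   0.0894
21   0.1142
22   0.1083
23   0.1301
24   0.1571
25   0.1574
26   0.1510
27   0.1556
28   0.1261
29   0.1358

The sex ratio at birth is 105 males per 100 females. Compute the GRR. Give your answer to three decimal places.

0.731

Proportion female at birth = 100 / (100 + 105) = 0.48780.
Sum of ASFRs = 0.0814 + 0.0920 + 0.0894 + 0.1142 + 0.1083 + 0.1301 + 0.1571 + 0.1574 + 0.1510 + 0.1556 + 0.1261 + 0.1358 = 1.4984
TFR = 1.4984
GRR = 0.48780 × 1.4984 = 0.73092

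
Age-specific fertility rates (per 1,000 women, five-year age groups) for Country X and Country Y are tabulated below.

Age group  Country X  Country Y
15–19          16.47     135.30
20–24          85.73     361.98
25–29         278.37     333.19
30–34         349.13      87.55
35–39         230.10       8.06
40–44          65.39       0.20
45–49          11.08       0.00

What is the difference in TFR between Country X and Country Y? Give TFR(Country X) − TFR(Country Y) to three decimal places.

0.550

Country X:
  Sum of ASFRs = 16.47 + 85.73 + 278.37 + 349.13 + 230.10 + 65.39 + 11.08 = 1036.27
  TFR = 5 × 1036.27 / 1000 = 5.18135
Country Y:
  Sum of ASFRs = 135.30 + 361.98 + 333.19 + 87.55 + 8.06 + 0.20 + 0.00 = 926.28
  TFR = 5 × 926.28 / 1000 = 4.6314
Difference = 5.18135 − 4.6314 = 0.54995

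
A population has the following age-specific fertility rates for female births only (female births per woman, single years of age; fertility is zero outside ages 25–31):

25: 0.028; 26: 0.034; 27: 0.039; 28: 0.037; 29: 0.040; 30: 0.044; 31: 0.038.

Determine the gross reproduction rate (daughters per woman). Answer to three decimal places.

0.260

Sum of female ASFRs = 0.028 + 0.034 + 0.039 + 0.037 + 0.040 + 0.044 + 0.038 = 0.260
GRR = 0.26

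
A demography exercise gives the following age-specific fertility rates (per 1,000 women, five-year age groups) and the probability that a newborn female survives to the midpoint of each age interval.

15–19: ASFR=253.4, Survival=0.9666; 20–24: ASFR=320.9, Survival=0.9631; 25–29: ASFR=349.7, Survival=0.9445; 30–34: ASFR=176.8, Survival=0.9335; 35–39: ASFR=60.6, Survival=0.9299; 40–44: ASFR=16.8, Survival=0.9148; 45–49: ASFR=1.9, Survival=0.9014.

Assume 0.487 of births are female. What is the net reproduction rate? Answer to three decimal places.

Proportion female at birth = 0.487.
Each age group contributes 5 × ASFR × survival:
  15–19: 5 × 253.4/1000 × 0.9666 = 1.22468
  20–24: 5 × 320.9/1000 × 0.9631 = 1.54529
  25–29: 5 × 349.7/1000 × 0.9445 = 1.65146
  30–34: 5 × 176.8/1000 × 0.9335 = 0.82521
  35–39: 5 × 60.6/1000 × 0.9299 = 0.28176
  40–44: 5 × 16.8/1000 × 0.9148 = 0.07684
  45–49: 5 × 1.9/1000 × 0.9014 = 0.00856
Sum = 5.61380
NRR = 0.487 × 5.61380 = 2.73392
An NRR exceeding 1 indicates intrinsic growth under these rates.

2.734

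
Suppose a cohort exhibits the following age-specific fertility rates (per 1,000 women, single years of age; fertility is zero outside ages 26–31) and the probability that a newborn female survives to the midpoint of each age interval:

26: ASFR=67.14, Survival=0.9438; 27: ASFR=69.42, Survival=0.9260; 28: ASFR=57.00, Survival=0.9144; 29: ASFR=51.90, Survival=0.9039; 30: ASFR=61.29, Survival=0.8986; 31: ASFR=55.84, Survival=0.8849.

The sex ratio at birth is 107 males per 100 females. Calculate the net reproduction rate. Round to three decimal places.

0.160

Proportion female at birth = 100 / (100 + 107) = 0.48309.
Each age group contributes 1 × ASFR × survival:
  26: 1 × 67.14/1000 × 0.9438 = 0.06337
  27: 1 × 69.42/1000 × 0.9260 = 0.06428
  28: 1 × 57.00/1000 × 0.9144 = 0.05212
  29: 1 × 51.90/1000 × 0.9039 = 0.04691
  30: 1 × 61.29/1000 × 0.8986 = 0.05508
  31: 1 × 55.84/1000 × 0.8849 = 0.04941
Sum = 0.33117
NRR = 0.48309 × 0.33117 = 0.15998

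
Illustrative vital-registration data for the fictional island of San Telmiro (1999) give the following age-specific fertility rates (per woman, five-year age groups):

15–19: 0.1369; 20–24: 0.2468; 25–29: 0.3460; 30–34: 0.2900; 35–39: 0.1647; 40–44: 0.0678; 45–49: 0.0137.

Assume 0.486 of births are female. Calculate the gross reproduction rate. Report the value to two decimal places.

Proportion female at birth = 0.486.
Sum of ASFRs = 0.1369 + 0.2468 + 0.3460 + 0.2900 + 0.1647 + 0.0678 + 0.0137 = 1.2659
TFR = 5 × 1.2659 = 6.3295
GRR = 0.486 × 6.3295 = 3.07614

3.08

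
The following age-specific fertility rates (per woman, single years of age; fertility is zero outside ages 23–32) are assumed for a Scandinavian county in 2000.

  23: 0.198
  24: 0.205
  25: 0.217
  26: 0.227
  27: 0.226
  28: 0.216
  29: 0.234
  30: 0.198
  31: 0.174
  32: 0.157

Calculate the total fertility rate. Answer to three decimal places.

Sum of ASFRs = 0.198 + 0.205 + 0.217 + 0.227 + 0.226 + 0.216 + 0.234 + 0.198 + 0.174 + 0.157 = 2.052
TFR = 2.052

2.052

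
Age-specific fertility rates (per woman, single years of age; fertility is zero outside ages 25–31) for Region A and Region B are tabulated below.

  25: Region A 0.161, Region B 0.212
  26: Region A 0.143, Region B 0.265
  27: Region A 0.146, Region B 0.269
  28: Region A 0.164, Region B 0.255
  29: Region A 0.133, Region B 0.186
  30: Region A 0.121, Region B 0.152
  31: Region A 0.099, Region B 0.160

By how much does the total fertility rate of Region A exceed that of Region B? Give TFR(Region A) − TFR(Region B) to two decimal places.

Region A:
  Sum of ASFRs = 0.161 + 0.143 + 0.146 + 0.164 + 0.133 + 0.121 + 0.099 = 0.967
  TFR = 0.967
Region B:
  Sum of ASFRs = 0.212 + 0.265 + 0.269 + 0.255 + 0.186 + 0.152 + 0.160 = 1.499
  TFR = 1.499
Difference = 0.967 − 1.499 = -0.532

-0.53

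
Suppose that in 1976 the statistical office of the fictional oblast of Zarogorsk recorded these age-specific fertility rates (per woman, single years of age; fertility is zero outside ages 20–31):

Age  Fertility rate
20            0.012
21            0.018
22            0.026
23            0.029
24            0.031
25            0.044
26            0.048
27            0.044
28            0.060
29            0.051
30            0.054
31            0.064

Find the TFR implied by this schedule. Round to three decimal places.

Sum of ASFRs = 0.012 + 0.018 + 0.026 + 0.029 + 0.031 + 0.044 + 0.048 + 0.044 + 0.060 + 0.051 + 0.054 + 0.064 = 0.481
TFR = 0.481

0.481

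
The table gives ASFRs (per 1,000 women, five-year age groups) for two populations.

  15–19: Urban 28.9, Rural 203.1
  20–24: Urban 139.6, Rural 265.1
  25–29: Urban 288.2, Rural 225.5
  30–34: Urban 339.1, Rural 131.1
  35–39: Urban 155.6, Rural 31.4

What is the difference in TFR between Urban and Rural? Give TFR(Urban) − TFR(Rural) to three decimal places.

0.476

Urban:
  Sum of ASFRs = 28.9 + 139.6 + 288.2 + 339.1 + 155.6 = 951.4
  TFR = 5 × 951.4 / 1000 = 4.757
Rural:
  Sum of ASFRs = 203.1 + 265.1 + 225.5 + 131.1 + 31.4 = 856.2
  TFR = 5 × 856.2 / 1000 = 4.281
Difference = 4.757 − 4.281 = 0.476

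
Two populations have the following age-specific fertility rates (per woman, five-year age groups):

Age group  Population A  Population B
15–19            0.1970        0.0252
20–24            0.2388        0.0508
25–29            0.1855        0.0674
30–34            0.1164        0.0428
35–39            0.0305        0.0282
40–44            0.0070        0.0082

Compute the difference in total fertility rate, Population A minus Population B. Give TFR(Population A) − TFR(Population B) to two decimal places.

2.76

Population A:
  Sum of ASFRs = 0.1970 + 0.2388 + 0.1855 + 0.1164 + 0.0305 + 0.0070 = 0.7752
  TFR = 5 × 0.7752 = 3.876
Population B:
  Sum of ASFRs = 0.0252 + 0.0508 + 0.0674 + 0.0428 + 0.0282 + 0.0082 = 0.2226
  TFR = 5 × 0.2226 = 1.113
Difference = 3.876 − 1.113 = 2.763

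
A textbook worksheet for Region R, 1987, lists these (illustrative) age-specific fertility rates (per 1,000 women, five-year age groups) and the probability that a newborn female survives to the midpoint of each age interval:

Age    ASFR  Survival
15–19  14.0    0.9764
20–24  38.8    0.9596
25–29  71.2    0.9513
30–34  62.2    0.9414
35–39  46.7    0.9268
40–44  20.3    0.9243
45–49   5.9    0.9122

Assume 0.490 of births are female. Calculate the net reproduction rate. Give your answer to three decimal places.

0.599

Proportion female at birth = 0.490.
Survival-weighted fertility by age (5·fₓ·Sₓ):
  15–19: 5 × 14.0/1000 × 0.9764 = 0.06835
  20–24: 5 × 38.8/1000 × 0.9596 = 0.18616
  25–29: 5 × 71.2/1000 × 0.9513 = 0.33866
  30–34: 5 × 62.2/1000 × 0.9414 = 0.29278
  35–39: 5 × 46.7/1000 × 0.9268 = 0.21641
  40–44: 5 × 20.3/1000 × 0.9243 = 0.09382
  45–49: 5 × 5.9/1000 × 0.9122 = 0.02691
Sum = 1.22309
NRR = 0.490 × 1.22309 = 0.59931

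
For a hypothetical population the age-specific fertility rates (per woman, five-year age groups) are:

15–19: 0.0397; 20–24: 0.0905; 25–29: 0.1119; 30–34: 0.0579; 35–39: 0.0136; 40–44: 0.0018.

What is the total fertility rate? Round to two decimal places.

Sum of ASFRs = 0.0397 + 0.0905 + 0.1119 + 0.0579 + 0.0136 + 0.0018 = 0.3154
TFR = 5 × 0.3154 = 1.577

1.58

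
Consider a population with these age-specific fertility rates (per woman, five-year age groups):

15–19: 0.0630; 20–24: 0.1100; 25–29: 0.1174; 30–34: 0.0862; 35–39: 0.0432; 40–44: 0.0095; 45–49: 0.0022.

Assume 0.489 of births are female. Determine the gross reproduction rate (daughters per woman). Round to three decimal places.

1.055

Proportion female at birth = 0.489.
Sum of ASFRs = 0.0630 + 0.1100 + 0.1174 + 0.0862 + 0.0432 + 0.0095 + 0.0022 = 0.4315
TFR = 5 × 0.4315 = 2.1575
GRR = 0.489 × 2.1575 = 1.05502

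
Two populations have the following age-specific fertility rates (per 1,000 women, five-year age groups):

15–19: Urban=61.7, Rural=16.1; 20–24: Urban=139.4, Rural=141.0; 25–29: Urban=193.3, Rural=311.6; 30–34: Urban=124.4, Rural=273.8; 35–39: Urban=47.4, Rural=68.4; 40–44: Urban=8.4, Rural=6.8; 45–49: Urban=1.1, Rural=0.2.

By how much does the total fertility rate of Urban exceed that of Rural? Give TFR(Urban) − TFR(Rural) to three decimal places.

Urban:
  Sum of ASFRs = 61.7 + 139.4 + 193.3 + 124.4 + 47.4 + 8.4 + 1.1 = 575.7
  TFR = 5 × 575.7 / 1000 = 2.8785
Rural:
  Sum of ASFRs = 16.1 + 141.0 + 311.6 + 273.8 + 68.4 + 6.8 + 0.2 = 817.9
  TFR = 5 × 817.9 / 1000 = 4.0895
Difference = 2.8785 − 4.0895 = -1.211

-1.211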